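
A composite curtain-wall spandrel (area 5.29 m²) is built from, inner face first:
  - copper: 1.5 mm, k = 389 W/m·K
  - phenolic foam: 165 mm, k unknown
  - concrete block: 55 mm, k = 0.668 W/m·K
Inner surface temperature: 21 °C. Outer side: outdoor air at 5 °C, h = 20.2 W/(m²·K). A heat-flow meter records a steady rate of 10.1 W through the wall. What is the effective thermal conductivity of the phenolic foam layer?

k ≈ 0.02 W/(m·K)

Treating each layer as a thermal resistance in series:
R_copper = L/(kA) = 0.0015/(389×5.29) = 7.289×10^-7 K/W
R_concrete block = L/(kA) = 0.055/(0.668×5.29) = 0.01556 K/W
R_outer film = 1/(h_o·A) = 1/(20.2×5.29) = 0.009358 K/W
Sum of known resistances R_other = 0.02492 K/W
Total R = ΔT/Q = 16/10.1 = 1.584 K/W
R_phenolic foam = R_total − R_other = 1.559 K/W
k = L/(R·A) = 0.165/(1.559×5.29)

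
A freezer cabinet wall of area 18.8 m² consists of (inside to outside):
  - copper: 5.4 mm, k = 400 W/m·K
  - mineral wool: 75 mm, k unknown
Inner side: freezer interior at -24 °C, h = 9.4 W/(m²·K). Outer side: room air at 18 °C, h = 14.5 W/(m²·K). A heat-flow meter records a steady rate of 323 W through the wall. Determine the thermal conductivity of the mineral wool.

k ≈ 0.0331 W/(m·K)

Treating each layer as a thermal resistance in series:
R_inner film = 1/(h_i·A) = 1/(9.4×18.8) = 0.005659 K/W
R_copper = L/(kA) = 0.0054/(400×18.8) = 7.181×10^-7 K/W
R_outer film = 1/(h_o·A) = 1/(14.5×18.8) = 0.003668 K/W
Sum of known resistances R_other = 0.009328 K/W
Total R = ΔT/Q = 42/323 = 0.13 K/W
R_mineral wool = R_total − R_other = 0.1207 K/W
k = L/(R·A) = 0.075/(0.1207×18.8)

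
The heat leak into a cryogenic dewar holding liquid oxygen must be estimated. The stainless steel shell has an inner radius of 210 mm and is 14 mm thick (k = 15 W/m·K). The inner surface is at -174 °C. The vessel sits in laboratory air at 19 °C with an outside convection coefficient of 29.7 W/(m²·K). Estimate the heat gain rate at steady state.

For a spherical shell R = (1/r₁ − 1/r₂)/(4πk); film R = 1/(h·4πr²). In series:
R_stainless steel shell = (1/0.21 − 1/0.224)/(4π×15) = 0.001579 K/W
R_outer film = 1/(h·4πr_o²) = 1/(29.7×4π×0.224²) = 0.0534 K/W
R_total = 0.05498 K/W
Q = ΔT/R_total = 193/0.05498

Q ≈ 3510 W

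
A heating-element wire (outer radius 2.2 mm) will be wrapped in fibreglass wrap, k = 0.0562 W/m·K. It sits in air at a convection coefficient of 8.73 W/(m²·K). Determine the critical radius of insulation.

For a cylinder r_cr = k/h = 0.0562/8.73
r_cr = 6.44 mm; since the bare radius (2.2 mm) is below r_cr, adding a thin layer of insulation will *increase* heat loss.

r_cr ≈ 6.44 mm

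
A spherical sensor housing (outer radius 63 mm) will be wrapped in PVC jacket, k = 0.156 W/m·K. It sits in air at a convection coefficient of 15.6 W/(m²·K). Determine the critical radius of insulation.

For a sphere r_cr = 2k/h = 2×0.156/15.6
r_cr = 20 mm; since the bare radius (63 mm) is above r_cr, any added insulation will reduce heat loss.

r_cr ≈ 20 mm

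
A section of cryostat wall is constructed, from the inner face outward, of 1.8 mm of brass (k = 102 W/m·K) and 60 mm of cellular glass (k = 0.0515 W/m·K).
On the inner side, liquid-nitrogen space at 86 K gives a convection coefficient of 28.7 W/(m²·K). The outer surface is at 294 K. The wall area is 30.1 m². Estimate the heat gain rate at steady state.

Using the resistance-network approach (series):
R_inner film = 1/(h_i·A) = 1/(28.7×30.1) = 0.001158 K/W
R_brass = L/(kA) = 0.0018/(102×30.1) = 5.863×10^-7 K/W
R_cellular glass = L/(kA) = 0.06/(0.0515×30.1) = 0.03871 K/W
R_total = 0.03986 K/W
Q = ΔT / R_total = 208 / 0.03986

Q ≈ 5220 W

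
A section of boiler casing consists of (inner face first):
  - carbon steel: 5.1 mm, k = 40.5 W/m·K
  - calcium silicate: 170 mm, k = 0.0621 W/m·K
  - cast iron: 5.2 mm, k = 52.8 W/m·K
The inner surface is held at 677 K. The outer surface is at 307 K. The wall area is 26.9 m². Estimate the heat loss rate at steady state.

Q ≈ 3640 W

Model the wall as resistances in series:
R_carbon steel = L/(kA) = 0.0051/(40.5×26.9) = 4.681×10^-6 K/W
R_calcium silicate = L/(kA) = 0.17/(0.0621×26.9) = 0.1018 K/W
R_cast iron = L/(kA) = 0.0052/(52.8×26.9) = 3.661×10^-6 K/W
R_total = 0.1018 K/W
Q = ΔT / R_total = 370 / 0.1018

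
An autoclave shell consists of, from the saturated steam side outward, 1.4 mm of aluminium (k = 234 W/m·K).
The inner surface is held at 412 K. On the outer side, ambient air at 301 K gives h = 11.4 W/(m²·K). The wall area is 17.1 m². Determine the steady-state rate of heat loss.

Q ≈ 21600 W

Thermal resistances in series:
R_aluminium = L/(kA) = 0.0014/(234×17.1) = 3.499×10^-7 K/W
R_outer film = 1/(h_o·A) = 1/(11.4×17.1) = 0.00513 K/W
R_total = 0.00513 K/W
Q = ΔT / R_total = 111 / 0.00513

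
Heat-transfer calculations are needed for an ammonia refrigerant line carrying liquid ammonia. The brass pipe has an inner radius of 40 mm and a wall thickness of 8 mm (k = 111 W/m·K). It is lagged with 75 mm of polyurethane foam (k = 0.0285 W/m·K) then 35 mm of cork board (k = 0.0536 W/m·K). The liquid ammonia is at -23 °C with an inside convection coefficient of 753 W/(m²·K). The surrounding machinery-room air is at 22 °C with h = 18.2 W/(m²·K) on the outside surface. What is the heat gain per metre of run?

Cylindrical conduction, so R = ln(r₂/r₁)/(2πkL) per layer, in series:
R_inner film = 1/(h_i·2πr₁L) = 1/(753×2π×0.04×1) = 0.005284 K/W
R_brass pipe wall = ln(48/40)/(2π×111×1) = 2.614×10^-4 K/W
R_polyurethane foam = ln(123/48)/(2π×0.0285×1) = 5.255 K/W
R_cork board = ln(158/123)/(2π×0.0536×1) = 0.7435 K/W
R_outer film = 1/(h_o·2πr_oL) = 1/(18.2×2π×0.158×1) = 0.05535 K/W
R_total = 6.059 K/W
Q = ΔT/R_total = 45/6.059

q′ ≈ 7.43 W/m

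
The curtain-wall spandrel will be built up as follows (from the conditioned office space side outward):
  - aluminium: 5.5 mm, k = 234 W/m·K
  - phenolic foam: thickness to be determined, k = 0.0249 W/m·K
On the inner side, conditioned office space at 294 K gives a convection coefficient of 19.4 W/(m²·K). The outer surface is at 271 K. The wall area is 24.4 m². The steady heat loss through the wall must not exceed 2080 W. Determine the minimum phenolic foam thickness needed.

L ≈ 5.43 mm

Using the resistance-network approach (series):
R_inner film = 1/(h_i·A) = 1/(19.4×24.4) = 0.002113 K/W
R_aluminium = L/(kA) = 0.0055/(234×24.4) = 9.633×10^-7 K/W
Sum of the known resistances R_other = 0.002114 K/W
Required total resistance R_tot = ΔT/Q_allow = 23/2080 = 0.01106 K/W
R_phenolic foam = R_tot − R_other = 0.008944 K/W
L = R·k·A = 0.008944×0.0249×24.4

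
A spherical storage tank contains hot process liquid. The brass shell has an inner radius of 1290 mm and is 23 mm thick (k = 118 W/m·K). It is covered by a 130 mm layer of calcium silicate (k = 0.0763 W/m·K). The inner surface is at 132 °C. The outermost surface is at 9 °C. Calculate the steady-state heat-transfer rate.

Q ≈ 1720 W

Each spherical layer contributes R = (1/r_i − 1/r_o)/(4πk):
R_brass shell = (1/1.29 − 1/1.313)/(4π×118) = 9.158×10^-6 K/W
R_calcium silicate = (1/1.313 − 1/1.443)/(4π×0.0763) = 0.07156 K/W
R_total = 0.07157 K/W
Q = ΔT/R_total = 123/0.07157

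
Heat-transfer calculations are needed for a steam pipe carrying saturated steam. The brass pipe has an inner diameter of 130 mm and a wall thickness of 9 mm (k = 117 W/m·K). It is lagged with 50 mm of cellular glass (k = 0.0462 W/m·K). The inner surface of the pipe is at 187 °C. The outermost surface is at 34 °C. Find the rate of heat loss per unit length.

q′ ≈ 86 W/m

Per-layer cylindrical resistances, series-summed:
R_brass pipe wall = ln(74/65)/(2π×117×1) = 1.764×10^-4 K/W
R_cellular glass = ln(124/74)/(2π×0.0462×1) = 1.778 K/W
R_total = 1.778 K/W
Q = ΔT/R_total = 153/1.778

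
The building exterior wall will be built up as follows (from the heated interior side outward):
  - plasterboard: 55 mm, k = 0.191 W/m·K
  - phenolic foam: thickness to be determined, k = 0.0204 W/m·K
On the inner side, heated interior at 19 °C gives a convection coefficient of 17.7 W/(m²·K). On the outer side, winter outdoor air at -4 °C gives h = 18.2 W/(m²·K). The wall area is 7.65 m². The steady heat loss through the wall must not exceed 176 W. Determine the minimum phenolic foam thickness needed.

L ≈ 12.2 mm

Treating each layer as a thermal resistance in series:
R_inner film = 1/(h_i·A) = 1/(17.7×7.65) = 0.007385 K/W
R_plasterboard = L/(kA) = 0.055/(0.191×7.65) = 0.03764 K/W
R_outer film = 1/(h_o·A) = 1/(18.2×7.65) = 0.007182 K/W
Sum of the known resistances R_other = 0.05221 K/W
Required total resistance R_tot = ΔT/Q_allow = 23/176 = 0.1307 K/W
R_phenolic foam = R_tot − R_other = 0.07847 K/W
L = R·k·A = 0.07847×0.0204×7.65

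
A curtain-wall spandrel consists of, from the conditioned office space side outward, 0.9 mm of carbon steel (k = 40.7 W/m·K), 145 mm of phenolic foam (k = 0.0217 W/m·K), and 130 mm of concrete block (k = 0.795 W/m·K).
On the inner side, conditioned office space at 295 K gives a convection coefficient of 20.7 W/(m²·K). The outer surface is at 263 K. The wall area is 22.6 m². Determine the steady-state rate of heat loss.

Q ≈ 105 W

Thermal resistances in series:
R_inner film = 1/(h_i·A) = 1/(20.7×22.6) = 0.002138 K/W
R_carbon steel = L/(kA) = 0.0009/(40.7×22.6) = 9.785×10^-7 K/W
R_phenolic foam = L/(kA) = 0.145/(0.0217×22.6) = 0.2957 K/W
R_concrete block = L/(kA) = 0.13/(0.795×22.6) = 0.007235 K/W
R_total = 0.305 K/W
Q = ΔT / R_total = 32 / 0.305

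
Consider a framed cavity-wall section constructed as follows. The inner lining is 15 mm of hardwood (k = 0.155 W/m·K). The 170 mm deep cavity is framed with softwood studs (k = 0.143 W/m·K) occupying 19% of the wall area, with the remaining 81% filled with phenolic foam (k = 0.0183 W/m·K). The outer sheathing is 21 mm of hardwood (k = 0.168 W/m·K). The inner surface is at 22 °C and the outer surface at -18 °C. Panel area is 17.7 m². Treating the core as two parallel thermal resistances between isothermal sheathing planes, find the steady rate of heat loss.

Q ≈ 166 W

Sheathing layers in series; stud and cavity paths in parallel between them.
R_inner = 0.015/(0.155×17.7) = 0.005467 K/W
R_stud  = 0.17/(0.143×0.19×17.7) = 0.3535 K/W
R_cav   = 0.17/(0.0183×0.81×17.7) = 0.6479 K/W
1/R_core = 1/R_stud + 1/R_cav → R_core = 0.2287 K/W
R_outer = 0.021/(0.168×17.7) = 0.007062 K/W
R_total = 0.2412 K/W
Q = ΔT/R_total = 40/0.2412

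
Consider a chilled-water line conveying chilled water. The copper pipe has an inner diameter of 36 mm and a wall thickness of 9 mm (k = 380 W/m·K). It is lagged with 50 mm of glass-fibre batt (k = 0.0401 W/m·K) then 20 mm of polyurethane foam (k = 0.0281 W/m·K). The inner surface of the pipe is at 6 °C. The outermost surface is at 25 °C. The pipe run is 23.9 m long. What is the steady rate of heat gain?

Treating each annulus and film as a series resistance:
R_copper pipe wall = ln(27/18)/(2π×380×23.9) = 7.105×10^-6 K/W
R_glass-fibre batt = ln(77/27)/(2π×0.0401×23.9) = 0.174 K/W
R_polyurethane foam = ln(97/77)/(2π×0.0281×23.9) = 0.05472 K/W
R_total = 0.2288 K/W
Q = ΔT/R_total = 19/0.2288

Q ≈ 83.1 W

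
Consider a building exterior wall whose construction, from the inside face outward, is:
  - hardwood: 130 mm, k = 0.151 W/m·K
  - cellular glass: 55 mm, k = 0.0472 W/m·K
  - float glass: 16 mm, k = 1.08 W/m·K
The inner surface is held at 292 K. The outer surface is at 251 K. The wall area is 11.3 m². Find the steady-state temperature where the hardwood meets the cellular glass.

Thermal resistances in series:
R_hardwood = L/(kA) = 0.13/(0.151×11.3) = 0.07619 K/W
R_cellular glass = L/(kA) = 0.055/(0.0472×11.3) = 0.1031 K/W
R_float glass = L/(kA) = 0.016/(1.08×11.3) = 0.001311 K/W
R_total = 0.1806 K/W;  Q = ΔT/R_total = 41/0.1806 = 227 W
T_interface = T_inner − Q·ΣR(inner→interface) = 292 − 227×0.07619

T ≈ 275 K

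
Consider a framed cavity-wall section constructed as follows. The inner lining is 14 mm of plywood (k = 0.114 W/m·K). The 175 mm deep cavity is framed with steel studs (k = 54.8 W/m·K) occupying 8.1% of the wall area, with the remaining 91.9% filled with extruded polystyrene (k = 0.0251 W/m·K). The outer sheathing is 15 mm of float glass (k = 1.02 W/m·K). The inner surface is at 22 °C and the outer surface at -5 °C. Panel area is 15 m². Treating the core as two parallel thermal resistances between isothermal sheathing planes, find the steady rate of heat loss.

Q ≈ 2290 W

Sheathing layers in series; stud and cavity paths in parallel between them.
R_inner = 0.014/(0.114×15) = 0.008187 K/W
R_stud  = 0.175/(54.8×0.081×15) = 0.002628 K/W
R_cav   = 0.175/(0.0251×0.919×15) = 0.5058 K/W
1/R_core = 1/R_stud + 1/R_cav → R_core = 0.002615 K/W
R_outer = 0.015/(1.02×15) = 9.804×10^-4 K/W
R_total = 0.01178 K/W
Q = ΔT/R_total = 27/0.01178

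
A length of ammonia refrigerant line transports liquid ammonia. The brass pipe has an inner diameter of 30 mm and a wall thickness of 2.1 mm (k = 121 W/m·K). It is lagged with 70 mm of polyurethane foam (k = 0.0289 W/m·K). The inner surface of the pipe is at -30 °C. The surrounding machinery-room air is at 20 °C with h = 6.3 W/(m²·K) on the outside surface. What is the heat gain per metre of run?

For a radial system each layer contributes R = ln(r_out/r_in)/(2πkL); films add R = 1/(hA).
R_brass pipe wall = ln(17.1/15)/(2π×121×1) = 1.723×10^-4 K/W
R_polyurethane foam = ln(87.1/17.1)/(2π×0.0289×1) = 8.965 K/W
R_outer film = 1/(h_o·2πr_oL) = 1/(6.3×2π×0.0871×1) = 0.29 K/W
R_total = 9.256 K/W
Q = ΔT/R_total = 50/9.256

q′ ≈ 5.4 W/m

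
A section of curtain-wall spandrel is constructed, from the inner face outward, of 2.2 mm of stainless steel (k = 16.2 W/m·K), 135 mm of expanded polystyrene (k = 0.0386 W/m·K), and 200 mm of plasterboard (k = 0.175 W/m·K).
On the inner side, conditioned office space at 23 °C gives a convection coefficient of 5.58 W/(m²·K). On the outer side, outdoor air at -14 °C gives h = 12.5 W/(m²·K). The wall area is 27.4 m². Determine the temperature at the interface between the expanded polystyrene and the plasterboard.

Using the resistance-network approach (series):
R_inner film = 1/(h_i·A) = 1/(5.58×27.4) = 0.006541 K/W
R_stainless steel = L/(kA) = 0.0022/(16.2×27.4) = 4.956×10^-6 K/W
R_expanded polystyrene = L/(kA) = 0.135/(0.0386×27.4) = 0.1276 K/W
R_plasterboard = L/(kA) = 0.2/(0.175×27.4) = 0.04171 K/W
R_outer film = 1/(h_o·A) = 1/(12.5×27.4) = 0.00292 K/W
R_total = 0.1788 K/W;  Q = ΔT/R_total = 37/0.1788 = 206.9 W
T_interface = T_inner − Q·ΣR(inner→interface) = 23 − 207×0.1342

T ≈ -4.77 °C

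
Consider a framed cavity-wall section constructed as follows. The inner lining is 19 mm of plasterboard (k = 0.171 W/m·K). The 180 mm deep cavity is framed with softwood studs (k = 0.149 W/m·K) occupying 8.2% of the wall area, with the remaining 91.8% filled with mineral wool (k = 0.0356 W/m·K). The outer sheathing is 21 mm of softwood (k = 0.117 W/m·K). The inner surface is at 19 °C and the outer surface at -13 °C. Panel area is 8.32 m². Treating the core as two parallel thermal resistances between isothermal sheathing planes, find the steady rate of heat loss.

Q ≈ 61.9 W

Sheathing layers in series; stud and cavity paths in parallel between them.
R_inner = 0.019/(0.171×8.32) = 0.01335 K/W
R_stud  = 0.18/(0.149×0.082×8.32) = 1.771 K/W
R_cav   = 0.18/(0.0356×0.918×8.32) = 0.662 K/W
1/R_core = 1/R_stud + 1/R_cav → R_core = 0.4819 K/W
R_outer = 0.021/(0.117×8.32) = 0.02157 K/W
R_total = 0.5168 K/W
Q = ΔT/R_total = 32/0.5168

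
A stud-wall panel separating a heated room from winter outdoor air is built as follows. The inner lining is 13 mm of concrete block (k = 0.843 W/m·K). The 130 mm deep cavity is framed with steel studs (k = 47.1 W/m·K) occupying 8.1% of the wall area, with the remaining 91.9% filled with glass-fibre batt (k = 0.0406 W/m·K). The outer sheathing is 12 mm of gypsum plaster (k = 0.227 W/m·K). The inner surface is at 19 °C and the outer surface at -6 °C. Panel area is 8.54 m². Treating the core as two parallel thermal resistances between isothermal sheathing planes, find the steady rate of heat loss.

Q ≈ 2090 W

Sheathing layers in series; stud and cavity paths in parallel between them.
R_inner = 0.013/(0.843×8.54) = 0.001806 K/W
R_stud  = 0.13/(47.1×0.081×8.54) = 0.00399 K/W
R_cav   = 0.13/(0.0406×0.919×8.54) = 0.408 K/W
1/R_core = 1/R_stud + 1/R_cav → R_core = 0.003951 K/W
R_outer = 0.012/(0.227×8.54) = 0.00619 K/W
R_total = 0.01195 K/W
Q = ΔT/R_total = 25/0.01195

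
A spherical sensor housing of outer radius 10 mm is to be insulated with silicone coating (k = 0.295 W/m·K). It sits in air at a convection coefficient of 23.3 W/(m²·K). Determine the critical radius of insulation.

For a sphere r_cr = 2k/h = 2×0.295/23.3
r_cr = 25.3 mm; since the bare radius (10 mm) is below r_cr, adding a thin layer of insulation will *increase* heat loss.

r_cr ≈ 25.3 mm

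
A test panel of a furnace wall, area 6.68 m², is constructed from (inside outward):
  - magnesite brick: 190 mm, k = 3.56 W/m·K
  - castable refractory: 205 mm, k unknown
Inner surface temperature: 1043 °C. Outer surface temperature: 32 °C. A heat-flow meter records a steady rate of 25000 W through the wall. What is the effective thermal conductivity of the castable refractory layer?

Model the wall as resistances in series:
R_magnesite brick = L/(kA) = 0.19/(3.56×6.68) = 0.00799 K/W
Sum of known resistances R_other = 0.00799 K/W
Total R = ΔT/Q = 1011/25000 = 0.04044 K/W
R_castable refractory = R_total − R_other = 0.03245 K/W
k = L/(R·A) = 0.205/(0.03245×6.68)

k ≈ 0.946 W/(m·K)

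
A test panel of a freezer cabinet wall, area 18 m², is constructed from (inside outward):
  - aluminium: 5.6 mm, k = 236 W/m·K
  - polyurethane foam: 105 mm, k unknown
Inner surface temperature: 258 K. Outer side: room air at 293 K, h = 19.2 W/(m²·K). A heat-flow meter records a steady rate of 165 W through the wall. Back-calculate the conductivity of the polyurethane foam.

k ≈ 0.0279 W/(m·K)

Series thermal resistances:
R_aluminium = L/(kA) = 0.0056/(236×18) = 1.318×10^-6 K/W
R_outer film = 1/(h_o·A) = 1/(19.2×18) = 0.002894 K/W
Sum of known resistances R_other = 0.002895 K/W
Total R = ΔT/Q = 35/165 = 0.2121 K/W
R_polyurethane foam = R_total − R_other = 0.2092 K/W
k = L/(R·A) = 0.105/(0.2092×18)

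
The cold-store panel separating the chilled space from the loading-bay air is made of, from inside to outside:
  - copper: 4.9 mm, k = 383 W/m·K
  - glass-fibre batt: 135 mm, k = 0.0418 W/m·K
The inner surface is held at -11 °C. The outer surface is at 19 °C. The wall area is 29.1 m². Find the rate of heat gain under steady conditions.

Treating each layer as a thermal resistance in series:
R_copper = L/(kA) = 0.0049/(383×29.1) = 4.396×10^-7 K/W
R_glass-fibre batt = L/(kA) = 0.135/(0.0418×29.1) = 0.111 K/W
R_total = 0.111 K/W
Q = ΔT / R_total = 30 / 0.111

Q ≈ 270 W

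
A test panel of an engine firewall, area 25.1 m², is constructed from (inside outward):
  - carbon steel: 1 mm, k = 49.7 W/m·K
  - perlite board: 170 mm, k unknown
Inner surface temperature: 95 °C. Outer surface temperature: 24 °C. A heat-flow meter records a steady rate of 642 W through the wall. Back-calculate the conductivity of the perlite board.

k ≈ 0.0612 W/(m·K)

Model the wall as resistances in series:
R_carbon steel = L/(kA) = 0.001/(49.7×25.1) = 8.016×10^-7 K/W
Sum of known resistances R_other = 8.016×10^-7 K/W
Total R = ΔT/Q = 71/642 = 0.1106 K/W
R_perlite board = R_total − R_other = 0.1106 K/W
k = L/(R·A) = 0.17/(0.1106×25.1)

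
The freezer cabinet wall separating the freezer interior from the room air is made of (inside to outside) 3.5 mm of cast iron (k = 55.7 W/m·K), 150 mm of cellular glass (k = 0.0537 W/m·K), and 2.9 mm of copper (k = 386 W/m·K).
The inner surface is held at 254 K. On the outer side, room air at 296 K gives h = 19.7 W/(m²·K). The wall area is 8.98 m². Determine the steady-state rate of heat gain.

Thermal resistances in series:
R_cast iron = L/(kA) = 0.0035/(55.7×8.98) = 6.997×10^-6 K/W
R_cellular glass = L/(kA) = 0.15/(0.0537×8.98) = 0.3111 K/W
R_copper = L/(kA) = 0.0029/(386×8.98) = 8.366×10^-7 K/W
R_outer film = 1/(h_o·A) = 1/(19.7×8.98) = 0.005653 K/W
R_total = 0.3167 K/W
Q = ΔT / R_total = 42 / 0.3167

Q ≈ 133 W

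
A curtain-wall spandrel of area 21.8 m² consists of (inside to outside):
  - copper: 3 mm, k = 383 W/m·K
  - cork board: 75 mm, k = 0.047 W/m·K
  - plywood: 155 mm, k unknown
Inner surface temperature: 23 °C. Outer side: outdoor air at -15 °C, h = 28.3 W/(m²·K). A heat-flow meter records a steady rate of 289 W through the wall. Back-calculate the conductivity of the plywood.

k ≈ 0.125 W/(m·K)

Model the wall as resistances in series:
R_copper = L/(kA) = 0.003/(383×21.8) = 3.593×10^-7 K/W
R_cork board = L/(kA) = 0.075/(0.047×21.8) = 0.0732 K/W
R_outer film = 1/(h_o·A) = 1/(28.3×21.8) = 0.001621 K/W
Sum of known resistances R_other = 0.07482 K/W
Total R = ΔT/Q = 38/289 = 0.1315 K/W
R_plywood = R_total − R_other = 0.05667 K/W
k = L/(R·A) = 0.155/(0.05667×21.8)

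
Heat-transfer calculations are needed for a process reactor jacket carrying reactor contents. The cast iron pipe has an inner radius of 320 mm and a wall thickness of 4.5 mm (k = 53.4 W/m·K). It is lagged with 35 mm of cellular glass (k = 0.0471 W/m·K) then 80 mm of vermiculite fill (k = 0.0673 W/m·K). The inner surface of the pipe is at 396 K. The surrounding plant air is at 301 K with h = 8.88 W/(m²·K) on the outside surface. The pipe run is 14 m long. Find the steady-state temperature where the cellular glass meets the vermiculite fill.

T ≈ 358 K

Radial resistances (cylindrical: R_cond = ln(r_o/r_i)/(2πkL), R_conv = 1/(h·2πrL)):
R_cast iron pipe wall = ln(324.5/320)/(2π×53.4×14) = 2.973×10^-6 K/W
R_cellular glass = ln(359.5/324.5)/(2π×0.0471×14) = 0.02472 K/W
R_vermiculite fill = ln(439.5/359.5)/(2π×0.0673×14) = 0.03394 K/W
R_outer film = 1/(h_o·2πr_oL) = 1/(8.88×2π×0.4395×14) = 0.002913 K/W
R_total = 0.06158 K/W
Q = ΔT/R_total = 95/0.06158
Q = 1540 W
T_interface = T_inner − Q·ΣR(inner→interface) = 396 − 1540×0.02473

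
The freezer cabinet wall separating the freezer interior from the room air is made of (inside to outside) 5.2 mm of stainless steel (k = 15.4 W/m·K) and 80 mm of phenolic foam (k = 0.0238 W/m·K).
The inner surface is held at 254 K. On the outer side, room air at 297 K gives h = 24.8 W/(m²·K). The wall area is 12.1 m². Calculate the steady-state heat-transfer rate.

Q ≈ 153 W

Thermal resistances in series:
R_stainless steel = L/(kA) = 0.0052/(15.4×12.1) = 2.791×10^-5 K/W
R_phenolic foam = L/(kA) = 0.08/(0.0238×12.1) = 0.2778 K/W
R_outer film = 1/(h_o·A) = 1/(24.8×12.1) = 0.003332 K/W
R_total = 0.2812 K/W
Q = ΔT / R_total = 43 / 0.2812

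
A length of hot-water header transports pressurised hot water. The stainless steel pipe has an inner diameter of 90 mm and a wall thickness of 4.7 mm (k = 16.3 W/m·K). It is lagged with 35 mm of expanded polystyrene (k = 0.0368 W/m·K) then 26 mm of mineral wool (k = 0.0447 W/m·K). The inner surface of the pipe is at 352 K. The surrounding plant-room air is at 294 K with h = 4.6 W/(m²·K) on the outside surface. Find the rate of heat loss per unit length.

Treating each annulus and film as a series resistance:
R_stainless steel pipe wall = ln(49.7/45)/(2π×16.3×1) = 9.7×10^-4 K/W
R_expanded polystyrene = ln(84.7/49.7)/(2π×0.0368×1) = 2.306 K/W
R_mineral wool = ln(110.7/84.7)/(2π×0.0447×1) = 0.9532 K/W
R_outer film = 1/(h_o·2πr_oL) = 1/(4.6×2π×0.1107×1) = 0.3125 K/W
R_total = 3.572 K/W
Q = ΔT/R_total = 58/3.572

q′ ≈ 16.2 W/m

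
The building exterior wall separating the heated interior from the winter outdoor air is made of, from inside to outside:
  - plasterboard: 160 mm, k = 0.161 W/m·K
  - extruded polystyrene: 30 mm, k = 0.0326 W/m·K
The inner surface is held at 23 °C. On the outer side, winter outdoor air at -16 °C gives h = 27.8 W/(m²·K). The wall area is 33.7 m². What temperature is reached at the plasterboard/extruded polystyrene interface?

T ≈ 3.12 °C

Thermal resistances in series:
R_plasterboard = L/(kA) = 0.16/(0.161×33.7) = 0.02949 K/W
R_extruded polystyrene = L/(kA) = 0.03/(0.0326×33.7) = 0.02731 K/W
R_outer film = 1/(h_o·A) = 1/(27.8×33.7) = 0.001067 K/W
R_total = 0.05786 K/W;  Q = ΔT/R_total = 39/0.05786 = 674 W
T_interface = T_inner − Q·ΣR(inner→interface) = 23 − 674×0.02949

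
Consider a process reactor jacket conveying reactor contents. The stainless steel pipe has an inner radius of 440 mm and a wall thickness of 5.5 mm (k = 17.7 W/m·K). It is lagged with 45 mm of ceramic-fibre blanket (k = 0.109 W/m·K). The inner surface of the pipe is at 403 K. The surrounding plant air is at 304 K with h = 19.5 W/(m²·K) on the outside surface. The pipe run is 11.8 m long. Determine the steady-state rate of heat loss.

Cylindrical conduction, so R = ln(r₂/r₁)/(2πkL) per layer, in series:
R_stainless steel pipe wall = ln(445.5/440)/(2π×17.7×11.8) = 9.466×10^-6 K/W
R_ceramic-fibre blanket = ln(490.5/445.5)/(2π×0.109×11.8) = 0.01191 K/W
R_outer film = 1/(h_o·2πr_oL) = 1/(19.5×2π×0.4905×11.8) = 0.00141 K/W
R_total = 0.01333 K/W
Q = ΔT/R_total = 99/0.01333

Q ≈ 7430 W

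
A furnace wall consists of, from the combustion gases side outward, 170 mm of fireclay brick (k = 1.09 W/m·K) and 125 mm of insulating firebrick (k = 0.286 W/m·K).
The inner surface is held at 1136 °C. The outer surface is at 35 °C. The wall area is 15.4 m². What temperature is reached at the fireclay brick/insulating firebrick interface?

Thermal resistances in series:
R_fireclay brick = L/(kA) = 0.17/(1.09×15.4) = 0.01013 K/W
R_insulating firebrick = L/(kA) = 0.125/(0.286×15.4) = 0.02838 K/W
R_total = 0.03851 K/W;  Q = ΔT/R_total = 1101/0.03851 = 28590 W
T_interface = T_inner − Q·ΣR(inner→interface) = 1136 − 28600×0.01013

T ≈ 846 °C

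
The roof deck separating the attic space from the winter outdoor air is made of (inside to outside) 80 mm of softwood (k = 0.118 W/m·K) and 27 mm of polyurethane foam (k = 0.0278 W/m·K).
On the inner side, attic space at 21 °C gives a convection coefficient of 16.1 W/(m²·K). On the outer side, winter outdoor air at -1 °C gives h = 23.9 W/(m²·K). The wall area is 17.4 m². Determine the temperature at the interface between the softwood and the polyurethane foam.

Treating each layer as a thermal resistance in series:
R_inner film = 1/(h_i·A) = 1/(16.1×17.4) = 0.00357 K/W
R_softwood = L/(kA) = 0.08/(0.118×17.4) = 0.03896 K/W
R_polyurethane foam = L/(kA) = 0.027/(0.0278×17.4) = 0.05582 K/W
R_outer film = 1/(h_o·A) = 1/(23.9×17.4) = 0.002405 K/W
R_total = 0.1008 K/W;  Q = ΔT/R_total = 22/0.1008 = 218.4 W
T_interface = T_inner − Q·ΣR(inner→interface) = 21 − 218×0.04253

T ≈ 11.7 °C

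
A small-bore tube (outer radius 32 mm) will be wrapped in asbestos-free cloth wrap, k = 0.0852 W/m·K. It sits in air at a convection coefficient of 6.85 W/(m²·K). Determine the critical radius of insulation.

r_cr ≈ 12.4 mm

For a cylinder r_cr = k/h = 0.0852/6.85
r_cr = 12.4 mm; since the bare radius (32 mm) is above r_cr, any added insulation will reduce heat loss.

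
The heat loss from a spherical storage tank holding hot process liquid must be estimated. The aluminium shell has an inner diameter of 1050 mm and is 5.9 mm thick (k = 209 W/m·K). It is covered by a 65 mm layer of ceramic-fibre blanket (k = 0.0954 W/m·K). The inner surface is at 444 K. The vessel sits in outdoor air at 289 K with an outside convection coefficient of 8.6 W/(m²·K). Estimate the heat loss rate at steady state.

For a spherical shell R = (1/r₁ − 1/r₂)/(4πk); film R = 1/(h·4πr²). In series:
R_aluminium shell = (1/0.525 − 1/0.5309)/(4π×209) = 8.06×10^-6 K/W
R_ceramic-fibre blanket = (1/0.5309 − 1/0.5959)/(4π×0.0954) = 0.1714 K/W
R_outer film = 1/(h·4πr_o²) = 1/(8.6×4π×0.5959²) = 0.02606 K/W
R_total = 0.1974 K/W
Q = ΔT/R_total = 155/0.1974

Q ≈ 785 W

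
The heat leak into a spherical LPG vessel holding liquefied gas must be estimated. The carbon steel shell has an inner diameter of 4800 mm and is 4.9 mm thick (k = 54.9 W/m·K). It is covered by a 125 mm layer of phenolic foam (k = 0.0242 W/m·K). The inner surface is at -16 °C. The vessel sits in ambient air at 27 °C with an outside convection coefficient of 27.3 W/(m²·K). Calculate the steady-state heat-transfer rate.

Radial (spherical) resistances in series:
R_carbon steel shell = (1/2.4 − 1/2.4049)/(4π×54.9) = 1.231×10^-6 K/W
R_phenolic foam = (1/2.4049 − 1/2.5299)/(4π×0.0242) = 0.06756 K/W
R_outer film = 1/(h·4πr_o²) = 1/(27.3×4π×2.5299²) = 4.554×10^-4 K/W
R_total = 0.06802 K/W
Q = ΔT/R_total = 43/0.06802

Q ≈ 632 W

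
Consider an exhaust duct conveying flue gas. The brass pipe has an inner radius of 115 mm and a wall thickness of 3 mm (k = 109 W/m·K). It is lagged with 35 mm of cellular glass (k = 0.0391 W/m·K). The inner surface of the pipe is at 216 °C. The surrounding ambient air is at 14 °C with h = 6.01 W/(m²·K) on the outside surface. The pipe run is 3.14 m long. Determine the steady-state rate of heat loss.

Treating each annulus and film as a series resistance:
R_brass pipe wall = ln(118/115)/(2π×109×3.14) = 1.198×10^-5 K/W
R_cellular glass = ln(153/118)/(2π×0.0391×3.14) = 0.3367 K/W
R_outer film = 1/(h_o·2πr_oL) = 1/(6.01×2π×0.153×3.14) = 0.05512 K/W
R_total = 0.3919 K/W
Q = ΔT/R_total = 202/0.3919

Q ≈ 515 W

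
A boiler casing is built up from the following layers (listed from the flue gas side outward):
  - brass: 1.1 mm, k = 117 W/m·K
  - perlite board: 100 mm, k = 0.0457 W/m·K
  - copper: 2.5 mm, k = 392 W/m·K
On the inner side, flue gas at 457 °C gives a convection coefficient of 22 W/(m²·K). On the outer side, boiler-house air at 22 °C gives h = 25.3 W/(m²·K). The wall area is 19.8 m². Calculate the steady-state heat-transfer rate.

Q ≈ 3790 W

Using the resistance-network approach (series):
R_inner film = 1/(h_i·A) = 1/(22×19.8) = 0.002296 K/W
R_brass = L/(kA) = 0.0011/(117×19.8) = 4.748×10^-7 K/W
R_perlite board = L/(kA) = 0.1/(0.0457×19.8) = 0.1105 K/W
R_copper = L/(kA) = 0.0025/(392×19.8) = 3.221×10^-7 K/W
R_outer film = 1/(h_o·A) = 1/(25.3×19.8) = 0.001996 K/W
R_total = 0.1148 K/W
Q = ΔT / R_total = 435 / 0.1148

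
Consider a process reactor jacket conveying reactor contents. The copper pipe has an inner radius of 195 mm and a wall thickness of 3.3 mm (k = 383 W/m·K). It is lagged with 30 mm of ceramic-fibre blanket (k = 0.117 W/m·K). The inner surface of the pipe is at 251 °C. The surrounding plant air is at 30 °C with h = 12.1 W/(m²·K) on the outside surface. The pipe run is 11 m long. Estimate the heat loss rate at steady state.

Treating each annulus and film as a series resistance:
R_copper pipe wall = ln(198.3/195)/(2π×383×11) = 6.34×10^-7 K/W
R_ceramic-fibre blanket = ln(228.3/198.3)/(2π×0.117×11) = 0.01742 K/W
R_outer film = 1/(h_o·2πr_oL) = 1/(12.1×2π×0.2283×11) = 0.005238 K/W
R_total = 0.02266 K/W
Q = ΔT/R_total = 221/0.02266

Q ≈ 9750 W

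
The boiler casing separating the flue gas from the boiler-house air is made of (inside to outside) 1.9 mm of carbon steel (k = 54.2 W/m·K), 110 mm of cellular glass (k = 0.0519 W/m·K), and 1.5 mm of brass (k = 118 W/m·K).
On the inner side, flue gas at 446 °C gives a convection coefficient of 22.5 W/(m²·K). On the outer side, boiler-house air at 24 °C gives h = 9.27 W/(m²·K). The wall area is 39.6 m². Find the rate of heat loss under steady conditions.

Series thermal resistances:
R_inner film = 1/(h_i·A) = 1/(22.5×39.6) = 0.001122 K/W
R_carbon steel = L/(kA) = 0.0019/(54.2×39.6) = 8.852×10^-7 K/W
R_cellular glass = L/(kA) = 0.11/(0.0519×39.6) = 0.05352 K/W
R_brass = L/(kA) = 0.0015/(118×39.6) = 3.21×10^-7 K/W
R_outer film = 1/(h_o·A) = 1/(9.27×39.6) = 0.002724 K/W
R_total = 0.05737 K/W
Q = ΔT / R_total = 422 / 0.05737

Q ≈ 7360 W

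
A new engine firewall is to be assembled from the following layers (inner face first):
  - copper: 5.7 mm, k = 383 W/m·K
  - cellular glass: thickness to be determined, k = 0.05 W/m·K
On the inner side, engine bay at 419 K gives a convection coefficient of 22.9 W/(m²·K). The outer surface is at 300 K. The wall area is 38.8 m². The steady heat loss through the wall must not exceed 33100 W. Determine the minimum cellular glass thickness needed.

L ≈ 4.79 mm

Thermal resistances in series:
R_inner film = 1/(h_i·A) = 1/(22.9×38.8) = 0.001125 K/W
R_copper = L/(kA) = 0.0057/(383×38.8) = 3.836×10^-7 K/W
Sum of the known resistances R_other = 0.001126 K/W
Required total resistance R_tot = ΔT/Q_allow = 119/33100 = 0.003595 K/W
R_cellular glass = R_tot − R_other = 0.002469 K/W
L = R·k·A = 0.002469×0.05×38.8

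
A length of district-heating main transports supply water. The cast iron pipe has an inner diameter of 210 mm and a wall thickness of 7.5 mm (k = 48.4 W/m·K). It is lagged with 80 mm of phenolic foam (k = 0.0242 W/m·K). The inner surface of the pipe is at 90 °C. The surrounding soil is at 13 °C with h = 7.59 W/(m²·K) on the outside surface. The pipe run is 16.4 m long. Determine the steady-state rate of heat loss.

Cylindrical conduction, so R = ln(r₂/r₁)/(2πkL) per layer, in series:
R_cast iron pipe wall = ln(112.5/105)/(2π×48.4×16.4) = 1.383×10^-5 K/W
R_phenolic foam = ln(192.5/112.5)/(2π×0.0242×16.4) = 0.2154 K/W
R_outer film = 1/(h_o·2πr_oL) = 1/(7.59×2π×0.1925×16.4) = 0.006642 K/W
R_total = 0.2221 K/W
Q = ΔT/R_total = 77/0.2221

Q ≈ 347 W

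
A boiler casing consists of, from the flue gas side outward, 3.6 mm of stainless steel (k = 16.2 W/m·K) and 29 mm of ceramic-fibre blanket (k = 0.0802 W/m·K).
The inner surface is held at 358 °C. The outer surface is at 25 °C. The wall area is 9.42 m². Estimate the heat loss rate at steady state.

Q ≈ 8670 W

Thermal resistances in series:
R_stainless steel = L/(kA) = 0.0036/(16.2×9.42) = 2.359×10^-5 K/W
R_ceramic-fibre blanket = L/(kA) = 0.029/(0.0802×9.42) = 0.03839 K/W
R_total = 0.03841 K/W
Q = ΔT / R_total = 333 / 0.03841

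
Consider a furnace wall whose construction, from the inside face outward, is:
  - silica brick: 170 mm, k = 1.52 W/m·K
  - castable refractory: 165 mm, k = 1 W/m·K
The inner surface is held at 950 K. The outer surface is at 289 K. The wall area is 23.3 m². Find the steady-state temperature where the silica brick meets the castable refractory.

Model the wall as resistances in series:
R_silica brick = L/(kA) = 0.17/(1.52×23.3) = 0.0048 K/W
R_castable refractory = L/(kA) = 0.165/(1×23.3) = 0.007082 K/W
R_total = 0.01188 K/W;  Q = ΔT/R_total = 661/0.01188 = 55630 W
T_interface = T_inner − Q·ΣR(inner→interface) = 950 − 55600×0.0048

T ≈ 683 K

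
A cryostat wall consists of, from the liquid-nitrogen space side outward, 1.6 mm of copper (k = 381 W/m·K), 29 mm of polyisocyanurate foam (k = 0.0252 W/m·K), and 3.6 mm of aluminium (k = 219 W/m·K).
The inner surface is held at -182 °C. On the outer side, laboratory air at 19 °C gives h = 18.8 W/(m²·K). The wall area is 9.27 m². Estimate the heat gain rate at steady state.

Q ≈ 1550 W

Model the wall as resistances in series:
R_copper = L/(kA) = 0.0016/(381×9.27) = 4.53×10^-7 K/W
R_polyisocyanurate foam = L/(kA) = 0.029/(0.0252×9.27) = 0.1241 K/W
R_aluminium = L/(kA) = 0.0036/(219×9.27) = 1.773×10^-6 K/W
R_outer film = 1/(h_o·A) = 1/(18.8×9.27) = 0.005738 K/W
R_total = 0.1299 K/W
Q = ΔT / R_total = 201 / 0.1299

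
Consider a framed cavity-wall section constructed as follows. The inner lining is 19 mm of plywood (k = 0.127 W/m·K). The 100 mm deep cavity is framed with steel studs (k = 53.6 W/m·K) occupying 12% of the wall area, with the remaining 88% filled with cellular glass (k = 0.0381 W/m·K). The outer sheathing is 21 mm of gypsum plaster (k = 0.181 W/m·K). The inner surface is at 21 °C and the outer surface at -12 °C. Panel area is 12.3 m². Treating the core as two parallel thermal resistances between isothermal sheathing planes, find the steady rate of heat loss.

Q ≈ 1440 W

Sheathing layers in series; stud and cavity paths in parallel between them.
R_inner = 0.019/(0.127×12.3) = 0.01216 K/W
R_stud  = 0.1/(53.6×0.12×12.3) = 0.001264 K/W
R_cav   = 0.1/(0.0381×0.88×12.3) = 0.2425 K/W
1/R_core = 1/R_stud + 1/R_cav → R_core = 0.001257 K/W
R_outer = 0.021/(0.181×12.3) = 0.009433 K/W
R_total = 0.02285 K/W
Q = ΔT/R_total = 33/0.02285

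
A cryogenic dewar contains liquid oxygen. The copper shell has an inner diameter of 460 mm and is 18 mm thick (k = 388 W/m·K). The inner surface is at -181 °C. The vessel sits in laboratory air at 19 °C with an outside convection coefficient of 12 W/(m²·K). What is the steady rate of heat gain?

Radial (spherical) resistances in series:
R_copper shell = (1/0.23 − 1/0.248)/(4π×388) = 6.472×10^-5 K/W
R_outer film = 1/(h·4πr_o²) = 1/(12×4π×0.248²) = 0.1078 K/W
R_total = 0.1079 K/W
Q = ΔT/R_total = 200/0.1079

Q ≈ 1850 W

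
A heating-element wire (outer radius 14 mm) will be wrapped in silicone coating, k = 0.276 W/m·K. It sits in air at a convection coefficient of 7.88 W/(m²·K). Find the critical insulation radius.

r_cr ≈ 35 mm

For a cylinder r_cr = k/h = 0.276/7.88
r_cr = 35 mm; since the bare radius (14 mm) is below r_cr, adding a thin layer of insulation will *increase* heat loss.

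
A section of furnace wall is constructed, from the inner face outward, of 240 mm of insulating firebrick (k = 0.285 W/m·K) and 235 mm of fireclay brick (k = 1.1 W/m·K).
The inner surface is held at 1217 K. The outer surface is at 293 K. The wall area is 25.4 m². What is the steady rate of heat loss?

Q ≈ 22200 W

Thermal resistances in series:
R_insulating firebrick = L/(kA) = 0.24/(0.285×25.4) = 0.03315 K/W
R_fireclay brick = L/(kA) = 0.235/(1.1×25.4) = 0.008411 K/W
R_total = 0.04156 K/W
Q = ΔT / R_total = 924 / 0.04156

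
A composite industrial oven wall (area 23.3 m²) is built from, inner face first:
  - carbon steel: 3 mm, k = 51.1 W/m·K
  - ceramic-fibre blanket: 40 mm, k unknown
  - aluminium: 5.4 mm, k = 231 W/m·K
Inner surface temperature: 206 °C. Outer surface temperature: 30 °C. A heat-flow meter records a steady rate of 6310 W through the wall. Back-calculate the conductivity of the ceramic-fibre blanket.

Treating each layer as a thermal resistance in series:
R_carbon steel = L/(kA) = 0.003/(51.1×23.3) = 2.52×10^-6 K/W
R_aluminium = L/(kA) = 0.0054/(231×23.3) = 1.003×10^-6 K/W
Sum of known resistances R_other = 3.523×10^-6 K/W
Total R = ΔT/Q = 176/6310 = 0.02789 K/W
R_ceramic-fibre blanket = R_total − R_other = 0.02789 K/W
k = L/(R·A) = 0.04/(0.02789×23.3)

k ≈ 0.0616 W/(m·K)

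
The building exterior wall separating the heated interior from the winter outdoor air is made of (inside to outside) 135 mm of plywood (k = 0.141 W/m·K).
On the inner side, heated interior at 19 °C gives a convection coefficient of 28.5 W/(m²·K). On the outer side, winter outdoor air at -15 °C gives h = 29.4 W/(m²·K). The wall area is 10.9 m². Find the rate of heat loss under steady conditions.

Q ≈ 361 W

Model the wall as resistances in series:
R_inner film = 1/(h_i·A) = 1/(28.5×10.9) = 0.003219 K/W
R_plywood = L/(kA) = 0.135/(0.141×10.9) = 0.08784 K/W
R_outer film = 1/(h_o·A) = 1/(29.4×10.9) = 0.003121 K/W
R_total = 0.09418 K/W
Q = ΔT / R_total = 34 / 0.09418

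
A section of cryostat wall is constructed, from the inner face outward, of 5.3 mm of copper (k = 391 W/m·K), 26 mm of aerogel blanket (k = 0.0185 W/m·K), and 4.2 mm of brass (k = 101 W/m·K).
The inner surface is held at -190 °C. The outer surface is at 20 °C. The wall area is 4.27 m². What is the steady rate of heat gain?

Q ≈ 638 W

Treating each layer as a thermal resistance in series:
R_copper = L/(kA) = 0.0053/(391×4.27) = 3.174×10^-6 K/W
R_aerogel blanket = L/(kA) = 0.026/(0.0185×4.27) = 0.3291 K/W
R_brass = L/(kA) = 0.0042/(101×4.27) = 9.739×10^-6 K/W
R_total = 0.3291 K/W
Q = ΔT / R_total = 210 / 0.3291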